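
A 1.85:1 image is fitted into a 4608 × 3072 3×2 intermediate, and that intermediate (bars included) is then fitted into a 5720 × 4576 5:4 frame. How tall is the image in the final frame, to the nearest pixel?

Inside the 4608×3072 canvas the image is width-limited at 4608.00 × 2490.81.
3×2 in 5720×4576: fills the width, so the intermediate becomes 5720.00 × 3813.33 — a scale of ×1.2413.
The image scales with it: height 2490.81 × 1.2413 ≈ 3091.89.

3092 px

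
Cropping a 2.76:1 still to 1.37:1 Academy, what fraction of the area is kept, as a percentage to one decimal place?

Going from 2.76:1 to 1.37:1 Academy means cutting width while keeping height.
Fraction kept = (1.370)/(2.760) ≈ 49.64%.

49.6%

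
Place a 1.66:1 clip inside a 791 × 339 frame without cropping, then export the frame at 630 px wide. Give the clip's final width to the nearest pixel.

448 px

At 791×339 the clip is height-limited, so width = 339 × 1.660 ≈ 562.74 px.
The frame scales by 630/791 = 0.7965; 562.74 × 0.7965 ≈ 448.20 px.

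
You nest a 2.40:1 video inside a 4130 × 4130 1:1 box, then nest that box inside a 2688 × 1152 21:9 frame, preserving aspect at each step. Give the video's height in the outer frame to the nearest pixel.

480 px

2.40:1 in 4130×4130: fills the width, so the video is 4130.00 × 1720.83.
Second fit — the 1:1 canvas into 2688×1152 spans the height: 1152.00 × 1152.00 (×0.2789 from 4130×4130).
So the video's height is 1720.83 × 0.2789 ≈ 480.00.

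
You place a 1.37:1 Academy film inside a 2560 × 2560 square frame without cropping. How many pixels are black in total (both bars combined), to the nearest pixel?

1769950 pixels

Since 1.370 > 1.000, the film is width-limited.
The film is 2560 / 1.370 ≈ 1868.6131 px tall.
2560 − 1868.6131 = 691.3869 px of bars.
Bar area = 691.3869 × 2560 ≈ 1769950 px.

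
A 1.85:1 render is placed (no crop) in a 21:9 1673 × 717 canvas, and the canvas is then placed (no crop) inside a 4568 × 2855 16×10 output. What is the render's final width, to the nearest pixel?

Inside the 1673×717 canvas the render is height-limited at 1326.45 × 717.00.
21:9 in 4568×2855: fills the width, so the intermediate becomes 4568.00 × 1957.71 — a scale of ×2.7304.
Applying the same ×2.7304: 1326.45 → 3621.77.

3622 px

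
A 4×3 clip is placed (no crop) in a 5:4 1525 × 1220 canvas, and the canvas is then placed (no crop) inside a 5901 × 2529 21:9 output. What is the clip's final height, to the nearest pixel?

2371 px

First fit — 4×3 into 1525×1220 spans the width: 1525.00 × 1143.75.
5:4 in 5901×2529: fills the height, so the intermediate becomes 3161.25 × 2529.00 — a scale of ×2.0730.
The clip scales with it: height 1143.75 × 2.0730 ≈ 2370.94.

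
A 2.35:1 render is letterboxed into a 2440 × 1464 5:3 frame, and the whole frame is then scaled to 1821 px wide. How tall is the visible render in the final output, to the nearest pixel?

Fitted into 2440×1464, the render spans the width; its height is 2440 / 2.350 ≈ 1038.30 px.
Scaling 2440 → 1821 is ×0.7463, so the height becomes 1038.30 × 0.7463 ≈ 774.89 px.

775 px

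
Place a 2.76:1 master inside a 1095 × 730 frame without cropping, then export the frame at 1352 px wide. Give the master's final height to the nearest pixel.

Fitted into 1095×730, the master spans the width; its height is 1095 / 2.760 ≈ 396.74 px.
The frame scales by 1352/1095 = 1.2347; 396.74 × 1.2347 ≈ 489.86 px.

490 px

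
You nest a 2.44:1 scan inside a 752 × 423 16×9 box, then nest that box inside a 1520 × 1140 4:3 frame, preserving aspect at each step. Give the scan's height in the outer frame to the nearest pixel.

623 px

2.44:1 in 752×423: fills the width, so the scan is 752.00 × 308.20.
16×9 in 1520×1140: fills the width, so the intermediate becomes 1520.00 × 855.00 — a scale of ×2.0213.
Applying the same ×2.0213: 308.20 → 622.95.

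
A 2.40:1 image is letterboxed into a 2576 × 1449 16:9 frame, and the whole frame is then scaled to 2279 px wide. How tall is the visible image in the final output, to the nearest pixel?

950 px

In the 2576×1449 frame the image fills the width: height = 2576 / 2.400 ≈ 1073.33 px.
The frame scales by 2279/2576 = 0.8847; 1073.33 × 0.8847 ≈ 949.58 px.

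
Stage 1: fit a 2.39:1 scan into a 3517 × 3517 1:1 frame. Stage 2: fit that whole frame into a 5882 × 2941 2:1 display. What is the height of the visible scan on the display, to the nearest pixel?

1231 px

First fit — 2.39:1 into 3517×3517 spans the width: 3517.00 × 1471.55.
The 1:1 canvas is height-limited in 5882×2941, giving 2941.00 × 2941.00; scale factor 0.8362.
The scan scales with it: height 1471.55 × 0.8362 ≈ 1230.54.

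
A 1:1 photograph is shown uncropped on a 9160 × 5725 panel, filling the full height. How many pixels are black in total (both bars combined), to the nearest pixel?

The photograph is 5725 × 1/1 ≈ 5725.0000 px wide.
9160 − 5725.0000 = 3435.0000 px of bars.
Across the 5725-px span: 3435.0000 × 5725 ≈ 19665375 px.

19665375 pixels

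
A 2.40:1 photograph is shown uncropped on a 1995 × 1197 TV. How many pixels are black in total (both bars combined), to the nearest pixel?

Since 2.400 > 1.667, the photograph is width-limited.
Content height = 1995 / 2.400 ≈ 831.2500 px.
1197 − 831.2500 = 365.7500 px of bars.
That's 365.7500 × 1995 ≈ 729671 black pixels.

729671 pixels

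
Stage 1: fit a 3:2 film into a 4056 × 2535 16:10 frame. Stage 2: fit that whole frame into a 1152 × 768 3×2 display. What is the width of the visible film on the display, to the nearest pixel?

Inside the 4056×2535 canvas the film is height-limited at 3802.50 × 2535.00.
Second fit — the 16:10 canvas into 1152×768 spans the width: 1152.00 × 720.00 (×0.2840 from 4056×2535).
So the film's width is 3802.50 × 0.2840 ≈ 1080.00.

1080 px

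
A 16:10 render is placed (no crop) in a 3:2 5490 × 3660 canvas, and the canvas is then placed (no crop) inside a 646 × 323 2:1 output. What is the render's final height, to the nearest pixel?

303 px

Inside the 5490×3660 canvas the render is width-limited at 5490.00 × 3431.25.
3:2 in 646×323: fills the height, so the intermediate becomes 484.50 × 323.00 — a scale of ×0.0883.
Applying the same ×0.0883: 3431.25 → 302.81.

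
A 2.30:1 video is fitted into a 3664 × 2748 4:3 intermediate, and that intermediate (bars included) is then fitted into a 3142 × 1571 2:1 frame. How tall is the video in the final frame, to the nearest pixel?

911 px

2.30:1 in 3664×2748: fills the width, so the video is 3664.00 × 1593.04.
Second fit — the 4:3 canvas into 3142×1571 spans the height: 2094.67 × 1571.00 (×0.5717 from 3664×2748).
So the video's height is 1593.04 × 0.5717 ≈ 910.72.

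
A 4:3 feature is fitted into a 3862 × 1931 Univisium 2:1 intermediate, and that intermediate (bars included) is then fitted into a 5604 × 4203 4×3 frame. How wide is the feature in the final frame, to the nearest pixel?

Inside the 3862×1931 canvas the feature is height-limited at 2574.67 × 1931.00.
Univisium 2:1 in 5604×4203: fills the width, so the intermediate becomes 5604.00 × 2802.00 — a scale of ×1.4511.
Applying the same ×1.4511: 2574.67 → 3736.00.

3736 px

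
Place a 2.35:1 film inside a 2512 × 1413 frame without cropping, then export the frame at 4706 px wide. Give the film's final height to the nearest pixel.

In the 2512×1413 frame the film fills the width: height = 2512 / 2.350 ≈ 1068.94 px.
Scaling 2512 → 4706 is ×1.8734, so the height becomes 1068.94 × 1.8734 ≈ 2002.55 px.

2003 px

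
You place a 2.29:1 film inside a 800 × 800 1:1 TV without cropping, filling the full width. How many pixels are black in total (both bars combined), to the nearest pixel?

360524 pixels

The film is 800 / 2.290 ≈ 349.3450 px tall.
800 − 349.3450 = 450.6550 px of bars.
That's 450.6550 × 800 ≈ 360524 black pixels.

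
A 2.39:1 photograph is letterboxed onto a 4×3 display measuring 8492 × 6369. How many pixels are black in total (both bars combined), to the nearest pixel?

Since 2.390 > 1.333, the photograph is width-limited.
Content height = 8492 / 2.390 ≈ 3553.1381 px.
Leftover height: 6369 − 3553.1381 = 2815.8619 px.
That's 2815.8619 × 8492 ≈ 23912299 black pixels.

23912299 pixels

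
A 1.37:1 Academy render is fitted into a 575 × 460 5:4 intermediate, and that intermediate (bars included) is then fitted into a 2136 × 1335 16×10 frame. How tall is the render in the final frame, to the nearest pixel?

Inside the 575×460 canvas the render is width-limited at 575.00 × 419.71.
5:4 in 2136×1335: fills the height, so the intermediate becomes 1668.75 × 1335.00 — a scale of ×2.9022.
Applying the same ×2.9022: 419.71 → 1218.07.

1218 px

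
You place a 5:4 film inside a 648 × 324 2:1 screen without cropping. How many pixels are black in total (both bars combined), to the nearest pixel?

78732 pixels

Since 1.250 < 2.000, the film is height-limited.
That makes the image 405.0000 px wide (324 × 5/4).
Black = 648 − 405.0000 = 243.0000 px.
Across the 324-px span: 243.0000 × 324 ≈ 78732 px.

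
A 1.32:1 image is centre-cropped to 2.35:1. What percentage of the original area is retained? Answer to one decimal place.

2.35:1 is wider than 1.32:1, so the crop keeps the full width and trims the height.
Area ratio = (1.320)/(2.350) = 56.17% retained.

56.2%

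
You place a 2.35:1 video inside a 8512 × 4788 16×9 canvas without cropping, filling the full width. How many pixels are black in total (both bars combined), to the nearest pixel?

Content height = 8512 / 2.350 ≈ 3622.1277 px.
Leftover height: 4788 − 3622.1277 = 1165.8723 px.
That's 1165.8723 × 8512 ≈ 9923905 black pixels.

9923905 pixels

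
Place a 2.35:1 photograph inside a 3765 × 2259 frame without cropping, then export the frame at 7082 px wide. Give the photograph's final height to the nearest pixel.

In the 3765×2259 frame the photograph fills the width: height = 3765 / 2.350 ≈ 1602.13 px.
Resizing to 7082 px wide multiplies everything by 1.8810: 1602.13 → 3013.62 px.

3014 px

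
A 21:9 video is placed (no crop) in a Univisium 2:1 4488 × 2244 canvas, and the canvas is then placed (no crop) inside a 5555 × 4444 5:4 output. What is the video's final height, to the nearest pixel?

2381 px

Inside the 4488×2244 canvas the video is width-limited at 4488.00 × 1923.43.
Second fit — the Univisium 2:1 canvas into 5555×4444 spans the width: 5555.00 × 2777.50 (×1.2377 from 4488×2244).
The video scales with it: height 1923.43 × 1.2377 ≈ 2380.71.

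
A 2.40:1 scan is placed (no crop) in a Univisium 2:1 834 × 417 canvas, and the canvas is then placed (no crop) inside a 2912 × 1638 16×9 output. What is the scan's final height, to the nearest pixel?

1213 px

2.40:1 in 834×417: fills the width, so the scan is 834.00 × 347.50.
Univisium 2:1 in 2912×1638: fills the width, so the intermediate becomes 2912.00 × 1456.00 — a scale of ×3.4916.
The scan scales with it: height 347.50 × 3.4916 ≈ 1213.33.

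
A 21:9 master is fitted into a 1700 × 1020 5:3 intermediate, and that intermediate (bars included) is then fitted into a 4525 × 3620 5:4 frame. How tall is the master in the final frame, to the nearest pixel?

First fit — 21:9 into 1700×1020 spans the width: 1700.00 × 728.57.
The 5:3 canvas is width-limited in 4525×3620, giving 4525.00 × 2715.00; scale factor 2.6618.
So the master's height is 728.57 × 2.6618 ≈ 1939.29.

1939 px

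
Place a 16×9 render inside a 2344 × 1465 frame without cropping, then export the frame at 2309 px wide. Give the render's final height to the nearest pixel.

1299 px

Fitted into 2344×1465, the render spans the width; its height is 2344 × 9/16 ≈ 1318.50 px.
Resizing to 2309 px wide multiplies everything by 0.9851: 1318.50 → 1298.81 px.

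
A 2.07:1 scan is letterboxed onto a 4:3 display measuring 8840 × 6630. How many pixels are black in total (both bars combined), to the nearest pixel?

20857702 pixels

2.07:1 (2.070) > 4:3 (1.333), so the scan fills the width.
That makes the image 4270.5314 px tall (8840 / 2.070).
Black = 6630 − 4270.5314 = 2359.4686 px.
That's 2359.4686 × 8840 ≈ 20857702 black pixels.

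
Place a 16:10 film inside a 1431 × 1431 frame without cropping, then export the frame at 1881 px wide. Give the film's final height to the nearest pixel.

In the 1431×1431 frame the film fills the width: height = 1431 × 10/16 ≈ 894.38 px.
The frame scales by 1881/1431 = 1.3145; 894.38 × 1.3145 ≈ 1175.62 px.

1176 px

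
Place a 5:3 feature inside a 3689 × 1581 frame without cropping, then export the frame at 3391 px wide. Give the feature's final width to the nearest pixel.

Fitted into 3689×1581, the feature spans the height; its width is 1581 × 5/3 ≈ 2635.00 px.
Scaling 3689 → 3391 is ×0.9192, so the width becomes 2635.00 × 0.9192 ≈ 2422.14 px.

2422 px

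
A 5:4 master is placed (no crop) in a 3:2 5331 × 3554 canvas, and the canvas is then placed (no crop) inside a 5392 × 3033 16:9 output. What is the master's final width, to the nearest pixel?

5:4 in 5331×3554: fills the height, so the master is 4442.50 × 3554.00.
Second fit — the 3:2 canvas into 5392×3033 spans the height: 4549.50 × 3033.00 (×0.8534 from 5331×3554).
The master scales with it: width 4442.50 × 0.8534 ≈ 3791.25.

3791 px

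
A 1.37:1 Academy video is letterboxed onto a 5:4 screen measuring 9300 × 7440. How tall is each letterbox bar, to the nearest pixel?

Since 1.370 > 1.250, the video is width-limited.
The video is 9300 / 1.370 ≈ 6788.32 px tall.
Black = 7440 − 6788.32 = 651.68 px, or 325.84 per bar.

326 px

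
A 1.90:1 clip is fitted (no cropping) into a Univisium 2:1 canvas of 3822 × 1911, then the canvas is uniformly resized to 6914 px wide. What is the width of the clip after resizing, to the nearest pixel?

Fitted into 3822×1911, the clip spans the height; its width is 1911 × 1.900 ≈ 3630.90 px.
Resizing to 6914 px wide multiplies everything by 1.8090: 3630.90 → 6568.30 px.

6568 px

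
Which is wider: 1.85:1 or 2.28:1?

1.85 and 2.28; 2.28 > 1.85.

2.28:1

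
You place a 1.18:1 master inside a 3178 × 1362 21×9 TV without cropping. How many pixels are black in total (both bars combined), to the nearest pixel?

2139484 pixels

1.18:1 is narrower than 21×9, so it spans the full height.
Content width = 1362 × 1.180 ≈ 1607.1600 px.
Leftover width: 3178 − 1607.1600 = 1570.8400 px.
Across the 1362-px span: 1570.8400 × 1362 ≈ 2139484 px.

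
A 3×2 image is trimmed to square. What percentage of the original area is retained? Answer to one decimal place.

66.7%

The height stays; only width is cut (since square is narrower than 3×2).
(1.000)/(1.500) ≈ 0.667 of the area survives.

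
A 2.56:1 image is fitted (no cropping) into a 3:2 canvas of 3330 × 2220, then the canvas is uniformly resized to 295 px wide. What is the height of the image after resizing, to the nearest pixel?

115 px

In the 3330×2220 frame the image fills the width: height = 3330 / 2.560 ≈ 1300.78 px.
Scaling 3330 → 295 is ×0.0886, so the height becomes 1300.78 × 0.0886 ≈ 115.23 px.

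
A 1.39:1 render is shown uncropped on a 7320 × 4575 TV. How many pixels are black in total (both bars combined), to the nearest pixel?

Since 1.390 < 1.600, the render is height-limited.
That makes the image 6359.2500 px wide (4575 × 1.390).
Black = 7320 − 6359.2500 = 960.7500 px.
That's 960.7500 × 4575 ≈ 4395431 black pixels.

4395431 pixels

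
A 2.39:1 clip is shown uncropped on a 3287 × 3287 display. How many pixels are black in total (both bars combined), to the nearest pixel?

6283713 pixels

2.39:1 is wider than square, so it spans the full width.
The clip is 3287 / 2.390 ≈ 1375.3138 px tall.
Black = 3287 − 1375.3138 = 1911.6862 px.
That's 1911.6862 × 3287 ≈ 6283713 black pixels.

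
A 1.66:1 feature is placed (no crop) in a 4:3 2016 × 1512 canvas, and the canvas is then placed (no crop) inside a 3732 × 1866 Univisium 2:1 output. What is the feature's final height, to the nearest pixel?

First fit — 1.66:1 into 2016×1512 spans the width: 2016.00 × 1214.46.
Second fit — the 4:3 canvas into 3732×1866 spans the height: 2488.00 × 1866.00 (×1.2341 from 2016×1512).
So the feature's height is 1214.46 × 1.2341 ≈ 1498.80.

1499 px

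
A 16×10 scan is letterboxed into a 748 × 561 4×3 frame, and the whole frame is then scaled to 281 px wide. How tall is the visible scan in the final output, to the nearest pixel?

At 748×561 the scan is width-limited, so height = 748 × 10/16 ≈ 467.50 px.
The frame scales by 281/748 = 0.3757; 467.50 × 0.3757 ≈ 175.62 px.

176 px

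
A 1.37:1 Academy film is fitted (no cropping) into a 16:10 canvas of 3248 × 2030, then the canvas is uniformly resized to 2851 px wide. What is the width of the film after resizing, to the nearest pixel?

At 3248×2030 the film is height-limited, so width = 2030 × 1.370 ≈ 2781.10 px.
The frame scales by 2851/3248 = 0.8778; 2781.10 × 0.8778 ≈ 2441.17 px.

2441 px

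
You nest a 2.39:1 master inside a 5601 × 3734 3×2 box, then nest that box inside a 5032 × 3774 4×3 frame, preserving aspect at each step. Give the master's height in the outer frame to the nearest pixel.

2105 px

Inside the 5601×3734 canvas the master is width-limited at 5601.00 × 2343.51.
Second fit — the 3×2 canvas into 5032×3774 spans the width: 5032.00 × 3354.67 (×0.8984 from 5601×3734).
Applying the same ×0.8984: 2343.51 → 2105.44.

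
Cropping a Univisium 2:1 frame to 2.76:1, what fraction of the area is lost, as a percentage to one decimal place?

2.76:1 is wider than Univisium 2:1, so the crop keeps the full width and trims the height.
Area ratio = (2.000)/(2.760) = 72.46%; the remaining 27.54% is cropped out.

27.5%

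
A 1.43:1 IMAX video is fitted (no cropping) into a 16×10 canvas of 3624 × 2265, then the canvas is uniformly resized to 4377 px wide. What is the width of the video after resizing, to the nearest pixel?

3912 px

At 3624×2265 the video is height-limited, so width = 2265 × 1.430 ≈ 3238.95 px.
Resizing to 4377 px wide multiplies everything by 1.2078: 3238.95 → 3911.94 px.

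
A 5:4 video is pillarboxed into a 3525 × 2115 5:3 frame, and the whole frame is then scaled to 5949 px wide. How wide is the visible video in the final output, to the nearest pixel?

At 3525×2115 the video is height-limited, so width = 2115 × 5/4 ≈ 2643.75 px.
Resizing to 5949 px wide multiplies everything by 1.6877: 2643.75 → 4461.75 px.

4462 px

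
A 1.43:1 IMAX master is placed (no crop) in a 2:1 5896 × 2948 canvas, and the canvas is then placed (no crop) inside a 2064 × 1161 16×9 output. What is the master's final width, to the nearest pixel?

1.43:1 IMAX in 5896×2948: fills the height, so the master is 4215.64 × 2948.00.
2:1 in 2064×1161: fills the width, so the intermediate becomes 2064.00 × 1032.00 — a scale of ×0.3501.
So the master's width is 4215.64 × 0.3501 ≈ 1475.76.

1476 px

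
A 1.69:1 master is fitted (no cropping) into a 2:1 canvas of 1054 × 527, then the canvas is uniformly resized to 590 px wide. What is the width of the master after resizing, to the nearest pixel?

In the 1054×527 frame the master fills the height: width = 527 × 1.690 ≈ 890.63 px.
Scaling 1054 → 590 is ×0.5598, so the width becomes 890.63 × 0.5598 ≈ 498.55 px.

499 px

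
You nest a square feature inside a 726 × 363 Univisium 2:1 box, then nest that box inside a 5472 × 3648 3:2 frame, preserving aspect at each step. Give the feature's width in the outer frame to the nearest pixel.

square in 726×363: fills the height, so the feature is 363.00 × 363.00.
Second fit — the Univisium 2:1 canvas into 5472×3648 spans the width: 5472.00 × 2736.00 (×7.5372 from 726×363).
So the feature's width is 363.00 × 7.5372 ≈ 2736.00.

2736 px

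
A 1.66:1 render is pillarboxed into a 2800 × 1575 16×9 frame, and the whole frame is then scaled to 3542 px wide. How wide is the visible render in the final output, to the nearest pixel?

3307 px

Fitted into 2800×1575, the render spans the height; its width is 1575 × 1.660 ≈ 2614.50 px.
Resizing to 3542 px wide multiplies everything by 1.2650: 2614.50 → 3307.34 px.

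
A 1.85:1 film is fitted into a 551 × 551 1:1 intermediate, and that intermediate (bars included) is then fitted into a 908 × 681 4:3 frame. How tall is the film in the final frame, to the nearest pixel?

368 px

First fit — 1.85:1 into 551×551 spans the width: 551.00 × 297.84.
1:1 in 908×681: fills the height, so the intermediate becomes 681.00 × 681.00 — a scale of ×1.2359.
Applying the same ×1.2359: 297.84 → 368.11.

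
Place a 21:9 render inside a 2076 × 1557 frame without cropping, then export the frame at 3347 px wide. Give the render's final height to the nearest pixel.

1434 px

Fitted into 2076×1557, the render spans the width; its height is 2076 × 9/21 ≈ 889.71 px.
The frame scales by 3347/2076 = 1.6122; 889.71 × 1.6122 ≈ 1434.43 px.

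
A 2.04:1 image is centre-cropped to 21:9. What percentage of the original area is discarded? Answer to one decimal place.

12.6%

Going from 2.04:1 to 21:9 means cutting height while keeping width.
Fraction kept = (2.040)/(2.333) ≈ 87.43%, so 12.57% is lost.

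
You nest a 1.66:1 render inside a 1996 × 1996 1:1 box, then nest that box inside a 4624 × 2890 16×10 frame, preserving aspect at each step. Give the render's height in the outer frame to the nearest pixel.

1741 px

1.66:1 in 1996×1996: fills the width, so the render is 1996.00 × 1202.41.
Second fit — the 1:1 canvas into 4624×2890 spans the height: 2890.00 × 2890.00 (×1.4479 from 1996×1996).
Applying the same ×1.4479: 1202.41 → 1740.96.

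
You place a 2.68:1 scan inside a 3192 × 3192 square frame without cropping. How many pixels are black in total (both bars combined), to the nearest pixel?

6387049 pixels

2.68:1 (2.680) > square (1.000), so the scan fills the width.
The scan is 3192 / 2.680 ≈ 1191.0448 px tall.
3192 − 1191.0448 = 2000.9552 px of bars.
That's 2000.9552 × 3192 ≈ 6387049 black pixels.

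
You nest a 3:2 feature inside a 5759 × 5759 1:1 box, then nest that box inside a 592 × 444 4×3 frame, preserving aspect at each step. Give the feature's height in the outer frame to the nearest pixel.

Inside the 5759×5759 canvas the feature is width-limited at 5759.00 × 3839.33.
The 1:1 canvas is height-limited in 592×444, giving 444.00 × 444.00; scale factor 0.0771.
The feature scales with it: height 3839.33 × 0.0771 ≈ 296.00.

296 px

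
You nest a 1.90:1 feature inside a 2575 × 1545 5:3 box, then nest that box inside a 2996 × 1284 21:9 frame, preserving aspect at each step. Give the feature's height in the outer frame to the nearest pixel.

1.90:1 in 2575×1545: fills the width, so the feature is 2575.00 × 1355.26.
Second fit — the 5:3 canvas into 2996×1284 spans the height: 2140.00 × 1284.00 (×0.8311 from 2575×1545).
The feature scales with it: height 1355.26 × 0.8311 ≈ 1126.32.

1126 px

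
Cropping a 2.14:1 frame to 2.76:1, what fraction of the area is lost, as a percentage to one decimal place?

Going from 2.14:1 to 2.76:1 means cutting height while keeping width.
Area ratio = (2.140)/(2.760) = 77.54%; the remaining 22.46% is cropped out.

22.5%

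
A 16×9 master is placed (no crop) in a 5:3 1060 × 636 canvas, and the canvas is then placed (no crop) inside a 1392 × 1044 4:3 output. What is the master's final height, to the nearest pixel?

First fit — 16×9 into 1060×636 spans the width: 1060.00 × 596.25.
5:3 in 1392×1044: fills the width, so the intermediate becomes 1392.00 × 835.20 — a scale of ×1.3132.
The master scales with it: height 596.25 × 1.3132 ≈ 783.00.

783 px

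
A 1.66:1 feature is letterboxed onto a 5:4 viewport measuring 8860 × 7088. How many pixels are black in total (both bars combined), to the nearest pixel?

1.66:1 is wider than 5:4, so it spans the full width.
That makes the image 5337.3494 px tall (8860 / 1.660).
Leftover height: 7088 − 5337.3494 = 1750.6506 px.
That's 1750.6506 × 8860 ≈ 15510764 black pixels.

15510764 pixels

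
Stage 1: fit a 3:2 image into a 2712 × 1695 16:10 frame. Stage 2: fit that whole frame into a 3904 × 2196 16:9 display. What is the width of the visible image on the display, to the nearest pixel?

3294 px

3:2 in 2712×1695: fills the height, so the image is 2542.50 × 1695.00.
Second fit — the 16:10 canvas into 3904×2196 spans the height: 3513.60 × 2196.00 (×1.2956 from 2712×1695).
The image scales with it: width 2542.50 × 1.2956 ≈ 3294.00.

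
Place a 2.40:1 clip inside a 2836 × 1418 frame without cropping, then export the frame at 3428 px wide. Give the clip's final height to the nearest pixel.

1428 px

At 2836×1418 the clip is width-limited, so height = 2836 / 2.400 ≈ 1181.67 px.
Scaling 2836 → 3428 is ×1.2087, so the height becomes 1181.67 × 1.2087 ≈ 1428.33 px.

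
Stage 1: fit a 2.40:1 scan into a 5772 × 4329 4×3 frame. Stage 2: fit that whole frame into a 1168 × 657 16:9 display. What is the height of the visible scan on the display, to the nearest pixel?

365 px

2.40:1 in 5772×4329: fills the width, so the scan is 5772.00 × 2405.00.
Second fit — the 4×3 canvas into 1168×657 spans the height: 876.00 × 657.00 (×0.1518 from 5772×4329).
The scan scales with it: height 2405.00 × 0.1518 ≈ 365.00.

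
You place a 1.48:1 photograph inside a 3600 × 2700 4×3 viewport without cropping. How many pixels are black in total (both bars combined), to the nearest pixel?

Since 1.480 > 1.333, the photograph is width-limited.
The photograph is 3600 / 1.480 ≈ 2432.4324 px tall.
Leftover height: 2700 − 2432.4324 = 267.5676 px.
Bar area = 267.5676 × 3600 ≈ 963243 px.

963243 pixels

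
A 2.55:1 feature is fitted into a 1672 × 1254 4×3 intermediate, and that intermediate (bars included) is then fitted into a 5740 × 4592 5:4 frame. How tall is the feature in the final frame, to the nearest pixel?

First fit — 2.55:1 into 1672×1254 spans the width: 1672.00 × 655.69.
Second fit — the 4×3 canvas into 5740×4592 spans the width: 5740.00 × 4305.00 (×3.4330 from 1672×1254).
Applying the same ×3.4330: 655.69 → 2250.98.

2251 px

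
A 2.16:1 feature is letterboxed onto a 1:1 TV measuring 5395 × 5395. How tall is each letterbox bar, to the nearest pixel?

1449 px

2.16:1 is wider than 1:1, so it spans the full width.
The feature is 5395 / 2.160 ≈ 2497.69 px tall.
Leftover height: 5395 − 2497.69 = 2897.31 px → 1448.66 each side.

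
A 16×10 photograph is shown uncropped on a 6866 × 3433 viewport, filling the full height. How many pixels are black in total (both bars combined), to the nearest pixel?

Content width = 3433 × 16/10 ≈ 5492.8000 px.
Black = 6866 − 5492.8000 = 1373.2000 px.
Across the 3433-px span: 1373.2000 × 3433 ≈ 4714196 px.

4714196 pixels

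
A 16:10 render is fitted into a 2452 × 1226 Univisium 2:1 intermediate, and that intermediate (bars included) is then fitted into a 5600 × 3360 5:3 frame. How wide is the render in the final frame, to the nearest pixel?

16:10 in 2452×1226: fills the height, so the render is 1961.60 × 1226.00.
Univisium 2:1 in 5600×3360: fills the width, so the intermediate becomes 5600.00 × 2800.00 — a scale of ×2.2838.
Applying the same ×2.2838: 1961.60 → 4480.00.

4480 px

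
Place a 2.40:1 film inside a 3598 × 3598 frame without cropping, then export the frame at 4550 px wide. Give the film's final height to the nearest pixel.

Fitted into 3598×3598, the film spans the width; its height is 3598 / 2.400 ≈ 1499.17 px.
Scaling 3598 → 4550 is ×1.2646, so the height becomes 1499.17 × 1.2646 ≈ 1895.83 px.

1896 px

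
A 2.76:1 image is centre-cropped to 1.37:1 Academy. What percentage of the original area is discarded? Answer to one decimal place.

50.4%

The height stays; only width is cut (since 1.37:1 Academy is narrower than 2.76:1).
Fraction kept = (1.370)/(2.760) ≈ 49.64%, so 50.36% is lost.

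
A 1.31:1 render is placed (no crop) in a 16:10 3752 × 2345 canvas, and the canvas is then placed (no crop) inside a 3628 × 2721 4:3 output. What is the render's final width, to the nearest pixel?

2970 px

First fit — 1.31:1 into 3752×2345 spans the height: 3071.95 × 2345.00.
Second fit — the 16:10 canvas into 3628×2721 spans the width: 3628.00 × 2267.50 (×0.9670 from 3752×2345).
So the render's width is 3071.95 × 0.9670 ≈ 2970.43.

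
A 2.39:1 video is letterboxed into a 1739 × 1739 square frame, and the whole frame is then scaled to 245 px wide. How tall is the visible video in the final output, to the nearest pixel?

In the 1739×1739 frame the video fills the width: height = 1739 / 2.390 ≈ 727.62 px.
Scaling 1739 → 245 is ×0.1409, so the height becomes 727.62 × 0.1409 ≈ 102.51 px.

103 px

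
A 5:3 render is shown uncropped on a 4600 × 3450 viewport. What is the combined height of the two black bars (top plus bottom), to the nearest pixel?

690 px

Since 1.667 > 1.333, the render is width-limited.
That makes the image 2760.00 px tall (4600 × 3/5).
3450 − 2760.00 = 690.00 px of bars.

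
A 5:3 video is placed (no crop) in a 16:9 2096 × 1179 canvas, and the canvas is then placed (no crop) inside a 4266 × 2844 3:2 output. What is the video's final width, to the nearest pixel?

5:3 in 2096×1179: fills the height, so the video is 1965.00 × 1179.00.
The 16:9 canvas is width-limited in 4266×2844, giving 4266.00 × 2399.62; scale factor 2.0353.
So the video's width is 1965.00 × 2.0353 ≈ 3999.38.

3999 px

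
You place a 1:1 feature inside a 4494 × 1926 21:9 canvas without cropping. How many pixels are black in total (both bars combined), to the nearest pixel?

1:1 (1.000) < 21:9 (2.333), so the feature fills the height.
That makes the image 1926.0000 px wide (1926 × 1/1).
Black = 4494 − 1926.0000 = 2568.0000 px.
Bar area = 2568.0000 × 1926 ≈ 4945968 px.

4945968 pixels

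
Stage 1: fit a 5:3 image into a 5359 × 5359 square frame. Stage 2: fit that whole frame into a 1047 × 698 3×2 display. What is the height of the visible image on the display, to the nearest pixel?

Inside the 5359×5359 canvas the image is width-limited at 5359.00 × 3215.40.
square in 1047×698: fills the height, so the intermediate becomes 698.00 × 698.00 — a scale of ×0.1302.
Applying the same ×0.1302: 3215.40 → 418.80.

419 px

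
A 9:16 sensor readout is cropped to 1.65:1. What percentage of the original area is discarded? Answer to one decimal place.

65.9%

The width stays; only height is cut (since 1.65:1 is wider than 9:16).
Area ratio = (0.562)/(1.650) = 34.09%; the remaining 65.91% is cropped out.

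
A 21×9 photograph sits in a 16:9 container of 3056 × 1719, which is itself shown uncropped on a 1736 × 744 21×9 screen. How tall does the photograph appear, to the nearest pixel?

First fit — 21×9 into 3056×1719 spans the width: 3056.00 × 1309.71.
16:9 in 1736×744: fills the height, so the intermediate becomes 1322.67 × 744.00 — a scale of ×0.4328.
The photograph scales with it: height 1309.71 × 0.4328 ≈ 566.86.

567 px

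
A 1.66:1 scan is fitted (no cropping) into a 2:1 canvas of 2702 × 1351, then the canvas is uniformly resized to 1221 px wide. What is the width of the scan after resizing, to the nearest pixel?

In the 2702×1351 frame the scan fills the height: width = 1351 × 1.660 ≈ 2242.66 px.
Resizing to 1221 px wide multiplies everything by 0.4519: 2242.66 → 1013.43 px.

1013 px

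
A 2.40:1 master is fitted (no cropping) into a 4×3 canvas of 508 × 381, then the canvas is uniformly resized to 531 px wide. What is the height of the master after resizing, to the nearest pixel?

221 px

In the 508×381 frame the master fills the width: height = 508 / 2.400 ≈ 211.67 px.
Resizing to 531 px wide multiplies everything by 1.0453: 211.67 → 221.25 px.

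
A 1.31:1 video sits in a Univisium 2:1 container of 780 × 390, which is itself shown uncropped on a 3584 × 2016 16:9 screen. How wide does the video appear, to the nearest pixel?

2348 px

First fit — 1.31:1 into 780×390 spans the height: 510.90 × 390.00.
Univisium 2:1 in 3584×2016: fills the width, so the intermediate becomes 3584.00 × 1792.00 — a scale of ×4.5949.
The video scales with it: width 510.90 × 4.5949 ≈ 2347.52.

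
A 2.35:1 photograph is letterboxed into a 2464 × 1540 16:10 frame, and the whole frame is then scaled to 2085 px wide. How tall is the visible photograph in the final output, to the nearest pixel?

At 2464×1540 the photograph is width-limited, so height = 2464 / 2.350 ≈ 1048.51 px.
Resizing to 2085 px wide multiplies everything by 0.8462: 1048.51 → 887.23 px.

887 px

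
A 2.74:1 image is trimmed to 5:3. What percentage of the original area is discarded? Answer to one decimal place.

5:3 is narrower than 2.74:1, so the crop keeps the full height and trims the width.
(1.667)/(2.740) ≈ 0.608 of the area survives, leaving 39.17% discarded.

39.2%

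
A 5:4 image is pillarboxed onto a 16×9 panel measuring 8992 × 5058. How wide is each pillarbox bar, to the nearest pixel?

5:4 (1.250) < 16×9 (1.778), so the image fills the height.
Content width = 5058 × 5/4 ≈ 6322.50 px.
Black = 8992 − 6322.50 = 2669.50 px, or 1334.75 per bar.

1335 px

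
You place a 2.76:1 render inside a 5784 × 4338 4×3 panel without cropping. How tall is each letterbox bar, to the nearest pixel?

2.76:1 (2.760) > 4×3 (1.333), so the render fills the width.
That makes the image 2095.65 px tall (5784 / 2.760).
Black = 4338 − 2095.65 = 2242.35 px, or 1121.17 per bar.

1121 px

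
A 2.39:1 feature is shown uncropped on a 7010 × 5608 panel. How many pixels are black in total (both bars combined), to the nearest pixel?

2.39:1 is wider than 5:4, so it spans the full width.
The feature is 7010 / 2.390 ≈ 2933.0544 px tall.
Black = 5608 − 2933.0544 = 2674.9456 px.
Across the 7010-px span: 2674.9456 × 7010 ≈ 18751369 px.

18751369 pixels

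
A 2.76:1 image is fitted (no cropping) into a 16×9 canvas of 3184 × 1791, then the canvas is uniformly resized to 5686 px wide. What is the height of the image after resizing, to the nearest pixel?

In the 3184×1791 frame the image fills the width: height = 3184 / 2.760 ≈ 1153.62 px.
Resizing to 5686 px wide multiplies everything by 1.7858: 1153.62 → 2060.14 px.

2060 px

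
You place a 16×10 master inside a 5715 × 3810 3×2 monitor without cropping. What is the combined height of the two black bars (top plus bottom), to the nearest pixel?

238 px

Since 1.600 > 1.500, the master is width-limited.
The master is 5715 × 10/16 ≈ 3571.88 px tall.
3810 − 3571.88 = 238.12 px of bars.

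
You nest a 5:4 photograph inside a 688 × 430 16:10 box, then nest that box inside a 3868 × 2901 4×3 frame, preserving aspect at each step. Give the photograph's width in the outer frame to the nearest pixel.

5:4 in 688×430: fills the height, so the photograph is 537.50 × 430.00.
16:10 in 3868×2901: fills the width, so the intermediate becomes 3868.00 × 2417.50 — a scale of ×5.6221.
Applying the same ×5.6221: 537.50 → 3021.88.

3022 px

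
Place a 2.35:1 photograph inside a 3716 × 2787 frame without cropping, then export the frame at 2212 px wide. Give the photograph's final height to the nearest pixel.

At 3716×2787 the photograph is width-limited, so height = 3716 / 2.350 ≈ 1581.28 px.
Resizing to 2212 px wide multiplies everything by 0.5953: 1581.28 → 941.28 px.

941 px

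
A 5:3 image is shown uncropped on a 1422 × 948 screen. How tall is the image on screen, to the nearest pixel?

853 px

5:3 is wider than 3×2, so it spans the full width.
The image is 1422 × 3/5 ≈ 853.20 px tall.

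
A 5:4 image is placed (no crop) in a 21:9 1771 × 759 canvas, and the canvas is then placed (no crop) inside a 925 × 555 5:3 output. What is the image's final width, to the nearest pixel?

496 px

First fit — 5:4 into 1771×759 spans the height: 948.75 × 759.00.
21:9 in 925×555: fills the width, so the intermediate becomes 925.00 × 396.43 — a scale of ×0.5223.
So the image's width is 948.75 × 0.5223 ≈ 495.54.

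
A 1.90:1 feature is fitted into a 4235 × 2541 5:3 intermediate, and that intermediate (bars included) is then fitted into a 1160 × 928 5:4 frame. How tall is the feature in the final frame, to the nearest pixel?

Inside the 4235×2541 canvas the feature is width-limited at 4235.00 × 2228.95.
Second fit — the 5:3 canvas into 1160×928 spans the width: 1160.00 × 696.00 (×0.2739 from 4235×2541).
So the feature's height is 2228.95 × 0.2739 ≈ 610.53.

611 px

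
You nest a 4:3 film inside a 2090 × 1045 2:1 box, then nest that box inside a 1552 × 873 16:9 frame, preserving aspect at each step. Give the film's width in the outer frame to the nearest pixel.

Inside the 2090×1045 canvas the film is height-limited at 1393.33 × 1045.00.
2:1 in 1552×873: fills the width, so the intermediate becomes 1552.00 × 776.00 — a scale of ×0.7426.
Applying the same ×0.7426: 1393.33 → 1034.67.

1035 px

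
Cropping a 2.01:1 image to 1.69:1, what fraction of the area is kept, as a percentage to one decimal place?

84.1%

1.69:1 is narrower than 2.01:1, so the crop keeps the full height and trims the width.
(1.690)/(2.010) ≈ 0.841 of the area survives.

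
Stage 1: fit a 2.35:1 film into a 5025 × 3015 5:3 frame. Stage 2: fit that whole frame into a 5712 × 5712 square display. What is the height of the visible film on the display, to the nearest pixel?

2431 px

2.35:1 in 5025×3015: fills the width, so the film is 5025.00 × 2138.30.
Second fit — the 5:3 canvas into 5712×5712 spans the width: 5712.00 × 3427.20 (×1.1367 from 5025×3015).
The film scales with it: height 2138.30 × 1.1367 ≈ 2430.64.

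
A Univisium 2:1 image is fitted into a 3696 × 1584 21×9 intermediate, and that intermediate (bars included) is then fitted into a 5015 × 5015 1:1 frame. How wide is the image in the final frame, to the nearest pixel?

First fit — Univisium 2:1 into 3696×1584 spans the height: 3168.00 × 1584.00.
Second fit — the 21×9 canvas into 5015×5015 spans the width: 5015.00 × 2149.29 (×1.3569 from 3696×1584).
Applying the same ×1.3569: 3168.00 → 4298.57.

4299 px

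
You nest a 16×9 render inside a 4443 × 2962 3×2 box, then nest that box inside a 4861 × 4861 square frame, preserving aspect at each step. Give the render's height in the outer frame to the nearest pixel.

2734 px

16×9 in 4443×2962: fills the width, so the render is 4443.00 × 2499.19.
Second fit — the 3×2 canvas into 4861×4861 spans the width: 4861.00 × 3240.67 (×1.0941 from 4443×2962).
So the render's height is 2499.19 × 1.0941 ≈ 2734.31.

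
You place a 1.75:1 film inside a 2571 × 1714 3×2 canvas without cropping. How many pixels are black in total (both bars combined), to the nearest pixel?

1.75:1 is wider than 3×2, so it spans the full width.
That makes the image 1469.1429 px tall (2571 / 1.750).
Leftover height: 1714 − 1469.1429 = 244.8571 px.
Bar area = 244.8571 × 2571 ≈ 629528 px.

629528 pixels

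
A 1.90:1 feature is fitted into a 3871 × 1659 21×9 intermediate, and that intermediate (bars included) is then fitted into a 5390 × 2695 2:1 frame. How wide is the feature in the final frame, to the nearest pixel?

4389 px

Inside the 3871×1659 canvas the feature is height-limited at 3152.10 × 1659.00.
21×9 in 5390×2695: fills the width, so the intermediate becomes 5390.00 × 2310.00 — a scale of ×1.3924.
The feature scales with it: width 3152.10 × 1.3924 ≈ 4389.00.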